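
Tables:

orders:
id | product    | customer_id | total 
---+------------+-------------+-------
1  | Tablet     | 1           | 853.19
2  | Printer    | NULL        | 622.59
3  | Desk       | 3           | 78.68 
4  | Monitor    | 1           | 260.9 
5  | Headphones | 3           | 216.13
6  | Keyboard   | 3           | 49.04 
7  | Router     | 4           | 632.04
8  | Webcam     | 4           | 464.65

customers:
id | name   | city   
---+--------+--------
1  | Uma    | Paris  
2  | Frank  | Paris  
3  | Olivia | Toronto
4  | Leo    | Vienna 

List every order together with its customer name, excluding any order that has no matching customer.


INNER JOIN keeps only orders rows whose customer_id matches an id in customers. Walk through each order:
  - order 1 (Tablet): customer_id=1 -> matches Uma
  - order 2 (Printer): customer_id=NULL, no match -> dropped
  - order 3 (Desk): customer_id=3 -> matches Olivia
  - order 4 (Monitor): customer_id=1 -> matches Uma
  - order 5 (Headphones): customer_id=3 -> matches Olivia
  - order 6 (Keyboard): customer_id=3 -> matches Olivia
  - order 7 (Router): customer_id=4 -> matches Leo
  - order 8 (Webcam): customer_id=4 -> matches Leo
So 1 of 8 rows is dropped.

SQL:
SELECT a.product, b.name AS customer
FROM orders a
INNER JOIN customers b ON a.customer_id = b.id

Result:
product    | customer
-----------+---------
Tablet     | Uma     
Desk       | Olivia  
Monitor    | Uma     
Headphones | Olivia  
Keyboard   | Olivia  
Router     | Leo     
Webcam     | Leo     


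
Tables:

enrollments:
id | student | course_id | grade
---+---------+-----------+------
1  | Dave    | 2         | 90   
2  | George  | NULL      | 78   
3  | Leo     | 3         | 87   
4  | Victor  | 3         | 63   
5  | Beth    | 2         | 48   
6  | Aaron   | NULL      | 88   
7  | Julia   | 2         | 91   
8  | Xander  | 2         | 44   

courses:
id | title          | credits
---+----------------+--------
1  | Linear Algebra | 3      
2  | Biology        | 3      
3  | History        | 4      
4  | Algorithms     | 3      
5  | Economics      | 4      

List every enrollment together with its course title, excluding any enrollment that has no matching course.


INNER JOIN keeps only enrollments rows whose course_id matches an id in courses. Walk through each enrollment:
  - enrollment 1 (Dave): course_id=2 -> matches Biology
  - enrollment 2 (George): course_id=NULL, no match -> dropped
  - enrollment 3 (Leo): course_id=3 -> matches History
  - enrollment 4 (Victor): course_id=3 -> matches History
  - enrollment 5 (Beth): course_id=2 -> matches Biology
  - enrollment 6 (Aaron): course_id=NULL, no match -> dropped
  - enrollment 7 (Julia): course_id=2 -> matches Biology
  - enrollment 8 (Xander): course_id=2 -> matches Biology
So 2 of 8 rows are dropped.

SQL:
SELECT a.student, b.title AS course
FROM enrollments a
INNER JOIN courses b ON a.course_id = b.id

Result:
student | course 
--------+--------
Dave    | Biology
Leo     | History
Victor  | History
Beth    | Biology
Julia   | Biology
Xander  | Biology


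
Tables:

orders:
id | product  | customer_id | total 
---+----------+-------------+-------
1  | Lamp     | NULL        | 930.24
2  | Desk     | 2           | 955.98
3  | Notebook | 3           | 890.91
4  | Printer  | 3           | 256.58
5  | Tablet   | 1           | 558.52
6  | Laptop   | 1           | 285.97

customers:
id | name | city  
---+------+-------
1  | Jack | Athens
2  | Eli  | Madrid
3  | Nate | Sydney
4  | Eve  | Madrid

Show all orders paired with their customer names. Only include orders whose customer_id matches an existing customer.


INNER JOIN keeps only orders rows whose customer_id matches an id in customers. Walk through each order:
  - order 1 (Lamp): customer_id=NULL, no match -> dropped
  - order 2 (Desk): customer_id=2 -> matches Eli
  - order 3 (Notebook): customer_id=3 -> matches Nate
  - order 4 (Printer): customer_id=3 -> matches Nate
  - order 5 (Tablet): customer_id=1 -> matches Jack
  - order 6 (Laptop): customer_id=1 -> matches Jack
So 1 of 6 rows is dropped.

SQL:
SELECT a.product, b.name AS customer
FROM orders a
INNER JOIN customers b ON a.customer_id = b.id

Result:
product  | customer
---------+---------
Desk     | Eli     
Notebook | Nate    
Printer  | Nate    
Tablet   | Jack    
Laptop   | Jack    


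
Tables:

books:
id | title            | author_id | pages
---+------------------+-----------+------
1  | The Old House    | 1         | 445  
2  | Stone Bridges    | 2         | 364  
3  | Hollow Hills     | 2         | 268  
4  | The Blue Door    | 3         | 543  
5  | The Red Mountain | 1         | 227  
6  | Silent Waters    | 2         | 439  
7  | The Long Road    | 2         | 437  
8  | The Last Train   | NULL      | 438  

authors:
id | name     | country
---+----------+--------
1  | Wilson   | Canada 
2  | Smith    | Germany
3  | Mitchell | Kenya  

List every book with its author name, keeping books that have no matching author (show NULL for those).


LEFT JOIN keeps every row from books (the left table); where author_id has no match in authors, the author columns become NULL. Walk through each book:
  - book 1 (The Old House): author_id=1 -> matches Wilson
  - book 2 (Stone Bridges): author_id=2 -> matches Smith
  - book 3 (Hollow Hills): author_id=2 -> matches Smith
  - book 4 (The Blue Door): author_id=3 -> matches Mitchell
  - book 5 (The Red Mountain): author_id=1 -> matches Wilson
  - book 6 (Silent Waters): author_id=2 -> matches Smith
  - book 7 (The Long Road): author_id=2 -> matches Smith
  - book 8 (The Last Train): author_id=NULL, no match -> kept with NULL
All 8 rows appear; 1 has NULL author.

SQL:
SELECT a.title, b.name AS author
FROM books a
LEFT JOIN authors b ON a.author_id = b.id

Result:
title            | author  
-----------------+---------
The Old House    | Wilson  
Stone Bridges    | Smith   
Hollow Hills     | Smith   
The Blue Door    | Mitchell
The Red Mountain | Wilson  
Silent Waters    | Smith   
The Long Road    | Smith   
The Last Train   | NULL    


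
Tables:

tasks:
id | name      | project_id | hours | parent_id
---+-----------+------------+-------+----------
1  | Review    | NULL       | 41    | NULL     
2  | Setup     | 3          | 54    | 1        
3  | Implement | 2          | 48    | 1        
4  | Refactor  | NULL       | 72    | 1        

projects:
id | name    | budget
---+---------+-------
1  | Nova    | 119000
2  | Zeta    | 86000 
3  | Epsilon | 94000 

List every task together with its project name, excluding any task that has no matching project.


INNER JOIN keeps only tasks rows whose project_id matches an id in projects. Walk through each task:
  - task 1 (Review): project_id=NULL, no match -> dropped
  - task 2 (Setup): project_id=3 -> matches Epsilon
  - task 3 (Implement): project_id=2 -> matches Zeta
  - task 4 (Refactor): project_id=NULL, no match -> dropped
So 2 of 4 rows are dropped.

SQL:
SELECT a.name, b.name AS project
FROM tasks a
INNER JOIN projects b ON a.project_id = b.id

Result:
name      | project
----------+--------
Setup     | Epsilon
Implement | Zeta   


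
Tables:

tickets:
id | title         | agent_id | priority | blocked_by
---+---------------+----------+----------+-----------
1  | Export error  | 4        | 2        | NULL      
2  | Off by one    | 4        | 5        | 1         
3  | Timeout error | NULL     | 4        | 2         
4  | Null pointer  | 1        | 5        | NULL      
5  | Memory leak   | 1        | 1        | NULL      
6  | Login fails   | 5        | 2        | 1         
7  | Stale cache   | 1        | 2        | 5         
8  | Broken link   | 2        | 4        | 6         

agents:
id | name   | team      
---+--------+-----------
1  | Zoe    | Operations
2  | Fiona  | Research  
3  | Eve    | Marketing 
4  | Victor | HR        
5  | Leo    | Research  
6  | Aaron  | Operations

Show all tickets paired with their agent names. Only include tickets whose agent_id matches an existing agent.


INNER JOIN keeps only tickets rows whose agent_id matches an id in agents. Walk through each ticket:
  - ticket 1 (Export error): agent_id=4 -> matches Victor
  - ticket 2 (Off by one): agent_id=4 -> matches Victor
  - ticket 3 (Timeout error): agent_id=NULL, no match -> dropped
  - ticket 4 (Null pointer): agent_id=1 -> matches Zoe
  - ticket 5 (Memory leak): agent_id=1 -> matches Zoe
  - ticket 6 (Login fails): agent_id=5 -> matches Leo
  - ticket 7 (Stale cache): agent_id=1 -> matches Zoe
  - ticket 8 (Broken link): agent_id=2 -> matches Fiona
So 1 of 8 rows is dropped.

SQL:
SELECT a.title, b.name AS agent
FROM tickets a
INNER JOIN agents b ON a.agent_id = b.id

Result:
title        | agent 
-------------+-------
Export error | Victor
Off by one   | Victor
Null pointer | Zoe   
Memory leak  | Zoe   
Login fails  | Leo   
Stale cache  | Zoe   
Broken link  | Fiona 


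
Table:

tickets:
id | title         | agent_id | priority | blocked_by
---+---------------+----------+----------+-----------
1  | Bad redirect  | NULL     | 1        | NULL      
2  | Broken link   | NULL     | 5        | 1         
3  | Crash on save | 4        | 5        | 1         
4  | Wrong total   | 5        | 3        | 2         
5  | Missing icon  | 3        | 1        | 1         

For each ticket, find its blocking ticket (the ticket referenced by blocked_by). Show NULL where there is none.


This is a self-join: tickets is joined to a second copy of itself, matching each row's blocked_by to another row's id. Use LEFT JOIN so rows with blocked_by=NULL are kept.
  - ticket 1 (Bad redirect): blocked_by=NULL -> NULL
  - ticket 2 (Broken link): blocked_by=1 -> Bad redirect
  - ticket 3 (Crash on save): blocked_by=1 -> Bad redirect
  - ticket 4 (Wrong total): blocked_by=2 -> Broken link
  - ticket 5 (Missing icon): blocked_by=1 -> Bad redirect

SQL:
SELECT a.title AS item, b.title AS blocked_by
FROM tickets a
LEFT JOIN tickets b ON a.blocked_by = b.id

Result:
item          | blocked_by  
--------------+-------------
Bad redirect  | NULL        
Broken link   | Bad redirect
Crash on save | Bad redirect
Wrong total   | Broken link 
Missing icon  | Bad redirect


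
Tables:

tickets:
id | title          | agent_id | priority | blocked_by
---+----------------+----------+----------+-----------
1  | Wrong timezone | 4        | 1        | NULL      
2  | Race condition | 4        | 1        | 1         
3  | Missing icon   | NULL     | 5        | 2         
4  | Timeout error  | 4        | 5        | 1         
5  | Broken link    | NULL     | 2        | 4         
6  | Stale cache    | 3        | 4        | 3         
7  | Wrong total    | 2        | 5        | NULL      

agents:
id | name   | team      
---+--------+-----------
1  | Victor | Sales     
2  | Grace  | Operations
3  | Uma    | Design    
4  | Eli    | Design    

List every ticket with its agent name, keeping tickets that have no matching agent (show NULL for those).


LEFT JOIN keeps every row from tickets (the left table); where agent_id has no match in agents, the agent columns become NULL. Walk through each ticket:
  - ticket 1 (Wrong timezone): agent_id=4 -> matches Eli
  - ticket 2 (Race condition): agent_id=4 -> matches Eli
  - ticket 3 (Missing icon): agent_id=NULL, no match -> kept with NULL
  - ticket 4 (Timeout error): agent_id=4 -> matches Eli
  - ticket 5 (Broken link): agent_id=NULL, no match -> kept with NULL
  - ticket 6 (Stale cache): agent_id=3 -> matches Uma
  - ticket 7 (Wrong total): agent_id=2 -> matches Grace
All 7 rows appear; 2 have NULL agent.

SQL:
SELECT a.title, b.name AS agent
FROM tickets a
LEFT JOIN agents b ON a.agent_id = b.id

Result:
title          | agent
---------------+------
Wrong timezone | Eli  
Race condition | Eli  
Missing icon   | NULL 
Timeout error  | Eli  
Broken link    | NULL 
Stale cache    | Uma  
Wrong total    | Grace


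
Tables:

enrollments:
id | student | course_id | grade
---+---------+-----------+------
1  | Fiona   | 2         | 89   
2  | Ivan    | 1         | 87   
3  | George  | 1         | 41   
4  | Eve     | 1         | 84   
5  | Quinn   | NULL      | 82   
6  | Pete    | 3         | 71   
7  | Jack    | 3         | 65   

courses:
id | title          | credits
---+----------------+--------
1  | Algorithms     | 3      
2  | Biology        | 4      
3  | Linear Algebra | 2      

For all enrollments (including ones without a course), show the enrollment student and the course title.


LEFT JOIN keeps every row from enrollments (the left table); where course_id has no match in courses, the course columns become NULL. Walk through each enrollment:
  - enrollment 1 (Fiona): course_id=2 -> matches Biology
  - enrollment 2 (Ivan): course_id=1 -> matches Algorithms
  - enrollment 3 (George): course_id=1 -> matches Algorithms
  - enrollment 4 (Eve): course_id=1 -> matches Algorithms
  - enrollment 5 (Quinn): course_id=NULL, no match -> kept with NULL
  - enrollment 6 (Pete): course_id=3 -> matches Linear Algebra
  - enrollment 7 (Jack): course_id=3 -> matches Linear Algebra
All 7 rows appear; 1 has NULL course.

SQL:
SELECT a.student, b.title AS course
FROM enrollments a
LEFT JOIN courses b ON a.course_id = b.id

Result:
student | course        
--------+---------------
Fiona   | Biology       
Ivan    | Algorithms    
George  | Algorithms    
Eve     | Algorithms    
Quinn   | NULL          
Pete    | Linear Algebra
Jack    | Linear Algebra


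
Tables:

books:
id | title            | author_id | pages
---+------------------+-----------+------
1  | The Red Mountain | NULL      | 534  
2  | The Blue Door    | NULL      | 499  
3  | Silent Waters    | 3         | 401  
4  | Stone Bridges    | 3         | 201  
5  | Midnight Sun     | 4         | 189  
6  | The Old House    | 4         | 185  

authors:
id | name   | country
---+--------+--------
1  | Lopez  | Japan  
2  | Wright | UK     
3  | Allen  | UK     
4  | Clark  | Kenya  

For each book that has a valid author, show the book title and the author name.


INNER JOIN keeps only books rows whose author_id matches an id in authors. Walk through each book:
  - book 1 (The Red Mountain): author_id=NULL, no match -> dropped
  - book 2 (The Blue Door): author_id=NULL, no match -> dropped
  - book 3 (Silent Waters): author_id=3 -> matches Allen
  - book 4 (Stone Bridges): author_id=3 -> matches Allen
  - book 5 (Midnight Sun): author_id=4 -> matches Clark
  - book 6 (The Old House): author_id=4 -> matches Clark
So 2 of 6 rows are dropped.

SQL:
SELECT a.title, b.name AS author
FROM books a
INNER JOIN authors b ON a.author_id = b.id

Result:
title         | author
--------------+-------
Silent Waters | Allen 
Stone Bridges | Allen 
Midnight Sun  | Clark 
The Old House | Clark 


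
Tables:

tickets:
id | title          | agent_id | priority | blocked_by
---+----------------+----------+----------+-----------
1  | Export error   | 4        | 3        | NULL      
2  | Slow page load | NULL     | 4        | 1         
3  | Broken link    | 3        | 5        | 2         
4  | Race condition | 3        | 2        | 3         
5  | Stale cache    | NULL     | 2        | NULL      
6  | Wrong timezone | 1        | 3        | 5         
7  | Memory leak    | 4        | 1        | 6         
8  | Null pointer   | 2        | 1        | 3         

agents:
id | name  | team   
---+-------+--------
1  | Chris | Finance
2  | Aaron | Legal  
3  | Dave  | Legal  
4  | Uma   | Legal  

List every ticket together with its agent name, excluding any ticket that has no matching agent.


INNER JOIN keeps only tickets rows whose agent_id matches an id in agents. Walk through each ticket:
  - ticket 1 (Export error): agent_id=4 -> matches Uma
  - ticket 2 (Slow page load): agent_id=NULL, no match -> dropped
  - ticket 3 (Broken link): agent_id=3 -> matches Dave
  - ticket 4 (Race condition): agent_id=3 -> matches Dave
  - ticket 5 (Stale cache): agent_id=NULL, no match -> dropped
  - ticket 6 (Wrong timezone): agent_id=1 -> matches Chris
  - ticket 7 (Memory leak): agent_id=4 -> matches Uma
  - ticket 8 (Null pointer): agent_id=2 -> matches Aaron
So 2 of 8 rows are dropped.

SQL:
SELECT a.title, b.name AS agent
FROM tickets a
INNER JOIN agents b ON a.agent_id = b.id

Result:
title          | agent
---------------+------
Export error   | Uma  
Broken link    | Dave 
Race condition | Dave 
Wrong timezone | Chris
Memory leak    | Uma  
Null pointer   | Aaron


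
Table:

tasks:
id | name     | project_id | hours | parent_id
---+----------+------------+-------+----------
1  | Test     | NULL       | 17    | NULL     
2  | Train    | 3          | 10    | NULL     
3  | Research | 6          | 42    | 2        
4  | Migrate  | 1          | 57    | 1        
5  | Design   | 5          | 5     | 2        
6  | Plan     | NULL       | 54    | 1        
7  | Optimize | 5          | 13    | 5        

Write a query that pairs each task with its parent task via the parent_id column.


This is a self-join: tasks is joined to a second copy of itself, matching each row's parent_id to another row's id. Use LEFT JOIN so rows with parent_id=NULL are kept.
  - task 1 (Test): parent_id=NULL -> NULL
  - task 2 (Train): parent_id=NULL -> NULL
  - task 3 (Research): parent_id=2 -> Train
  - task 4 (Migrate): parent_id=1 -> Test
  - task 5 (Design): parent_id=2 -> Train
  - task 6 (Plan): parent_id=1 -> Test
  - task 7 (Optimize): parent_id=5 -> Design

SQL:
SELECT a.name AS item, b.name AS parent
FROM tasks a
LEFT JOIN tasks b ON a.parent_id = b.id

Result:
item     | parent
---------+-------
Test     | NULL  
Train    | NULL  
Research | Train 
Migrate  | Test  
Design   | Train 
Plan     | Test  
Optimize | Design


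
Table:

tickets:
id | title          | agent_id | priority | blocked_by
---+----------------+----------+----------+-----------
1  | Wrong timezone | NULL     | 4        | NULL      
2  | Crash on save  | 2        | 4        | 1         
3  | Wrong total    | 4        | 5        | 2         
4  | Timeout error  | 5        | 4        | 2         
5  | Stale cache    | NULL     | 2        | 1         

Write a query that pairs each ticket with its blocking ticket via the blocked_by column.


This is a self-join: tickets is joined to a second copy of itself, matching each row's blocked_by to another row's id. Use LEFT JOIN so rows with blocked_by=NULL are kept.
  - ticket 1 (Wrong timezone): blocked_by=NULL -> NULL
  - ticket 2 (Crash on save): blocked_by=1 -> Wrong timezone
  - ticket 3 (Wrong total): blocked_by=2 -> Crash on save
  - ticket 4 (Timeout error): blocked_by=2 -> Crash on save
  - ticket 5 (Stale cache): blocked_by=1 -> Wrong timezone

SQL:
SELECT a.title AS item, b.title AS blocked_by
FROM tickets a
LEFT JOIN tickets b ON a.blocked_by = b.id

Result:
item           | blocked_by    
---------------+---------------
Wrong timezone | NULL          
Crash on save  | Wrong timezone
Wrong total    | Crash on save 
Timeout error  | Crash on save 
Stale cache    | Wrong timezone


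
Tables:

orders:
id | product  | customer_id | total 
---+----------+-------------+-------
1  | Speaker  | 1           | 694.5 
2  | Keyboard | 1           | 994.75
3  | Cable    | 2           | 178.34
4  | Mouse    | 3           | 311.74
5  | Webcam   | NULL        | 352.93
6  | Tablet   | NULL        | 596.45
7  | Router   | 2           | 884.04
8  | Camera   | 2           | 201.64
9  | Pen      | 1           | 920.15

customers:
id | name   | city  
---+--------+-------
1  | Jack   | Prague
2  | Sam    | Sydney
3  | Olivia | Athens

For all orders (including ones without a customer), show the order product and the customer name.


LEFT JOIN keeps every row from orders (the left table); where customer_id has no match in customers, the customer columns become NULL. Walk through each order:
  - order 1 (Speaker): customer_id=1 -> matches Jack
  - order 2 (Keyboard): customer_id=1 -> matches Jack
  - order 3 (Cable): customer_id=2 -> matches Sam
  - order 4 (Mouse): customer_id=3 -> matches Olivia
  - order 5 (Webcam): customer_id=NULL, no match -> kept with NULL
  - order 6 (Tablet): customer_id=NULL, no match -> kept with NULL
  - order 7 (Router): customer_id=2 -> matches Sam
  - order 8 (Camera): customer_id=2 -> matches Sam
  - order 9 (Pen): customer_id=1 -> matches Jack
All 9 rows appear; 2 have NULL customer.

SQL:
SELECT a.product, b.name AS customer
FROM orders a
LEFT JOIN customers b ON a.customer_id = b.id

Result:
product  | customer
---------+---------
Speaker  | Jack    
Keyboard | Jack    
Cable    | Sam     
Mouse    | Olivia  
Webcam   | NULL    
Tablet   | NULL    
Router   | Sam     
Camera   | Sam     
Pen      | Jack    


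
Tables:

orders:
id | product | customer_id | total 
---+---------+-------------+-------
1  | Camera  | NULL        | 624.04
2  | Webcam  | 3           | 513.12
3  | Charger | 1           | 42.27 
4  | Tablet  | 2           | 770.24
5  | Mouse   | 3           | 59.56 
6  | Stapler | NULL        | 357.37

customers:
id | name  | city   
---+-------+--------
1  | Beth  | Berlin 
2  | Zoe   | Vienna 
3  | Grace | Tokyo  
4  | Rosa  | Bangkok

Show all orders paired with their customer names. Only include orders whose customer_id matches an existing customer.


INNER JOIN keeps only orders rows whose customer_id matches an id in customers. Walk through each order:
  - order 1 (Camera): customer_id=NULL, no match -> dropped
  - order 2 (Webcam): customer_id=3 -> matches Grace
  - order 3 (Charger): customer_id=1 -> matches Beth
  - order 4 (Tablet): customer_id=2 -> matches Zoe
  - order 5 (Mouse): customer_id=3 -> matches Grace
  - order 6 (Stapler): customer_id=NULL, no match -> dropped
So 2 of 6 rows are dropped.

SQL:
SELECT a.product, b.name AS customer
FROM orders a
INNER JOIN customers b ON a.customer_id = b.id

Result:
product | customer
--------+---------
Webcam  | Grace   
Charger | Beth    
Tablet  | Zoe     
Mouse   | Grace   


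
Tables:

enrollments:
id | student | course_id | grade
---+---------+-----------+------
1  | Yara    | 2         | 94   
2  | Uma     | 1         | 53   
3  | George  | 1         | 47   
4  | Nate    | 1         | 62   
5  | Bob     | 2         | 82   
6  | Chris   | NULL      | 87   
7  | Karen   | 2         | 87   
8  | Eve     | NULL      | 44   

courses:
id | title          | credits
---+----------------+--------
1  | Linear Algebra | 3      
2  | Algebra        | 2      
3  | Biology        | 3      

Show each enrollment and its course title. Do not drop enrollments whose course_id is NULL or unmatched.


LEFT JOIN keeps every row from enrollments (the left table); where course_id has no match in courses, the course columns become NULL. Walk through each enrollment:
  - enrollment 1 (Yara): course_id=2 -> matches Algebra
  - enrollment 2 (Uma): course_id=1 -> matches Linear Algebra
  - enrollment 3 (George): course_id=1 -> matches Linear Algebra
  - enrollment 4 (Nate): course_id=1 -> matches Linear Algebra
  - enrollment 5 (Bob): course_id=2 -> matches Algebra
  - enrollment 6 (Chris): course_id=NULL, no match -> kept with NULL
  - enrollment 7 (Karen): course_id=2 -> matches Algebra
  - enrollment 8 (Eve): course_id=NULL, no match -> kept with NULL
All 8 rows appear; 2 have NULL course.

SQL:
SELECT a.student, b.title AS course
FROM enrollments a
LEFT JOIN courses b ON a.course_id = b.id

Result:
student | course        
--------+---------------
Yara    | Algebra       
Uma     | Linear Algebra
George  | Linear Algebra
Nate    | Linear Algebra
Bob     | Algebra       
Chris   | NULL          
Karen   | Algebra       
Eve     | NULL          


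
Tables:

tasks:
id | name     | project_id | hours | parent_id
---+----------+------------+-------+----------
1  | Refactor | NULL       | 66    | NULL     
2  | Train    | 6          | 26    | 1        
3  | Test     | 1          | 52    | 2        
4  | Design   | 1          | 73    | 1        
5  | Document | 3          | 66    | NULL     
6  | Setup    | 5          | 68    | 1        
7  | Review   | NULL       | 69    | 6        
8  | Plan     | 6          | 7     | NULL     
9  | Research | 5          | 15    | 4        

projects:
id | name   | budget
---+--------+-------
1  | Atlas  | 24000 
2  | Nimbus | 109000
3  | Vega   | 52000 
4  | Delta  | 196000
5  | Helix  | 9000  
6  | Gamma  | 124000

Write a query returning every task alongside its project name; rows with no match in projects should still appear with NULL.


LEFT JOIN keeps every row from tasks (the left table); where project_id has no match in projects, the project columns become NULL. Walk through each task:
  - task 1 (Refactor): project_id=NULL, no match -> kept with NULL
  - task 2 (Train): project_id=6 -> matches Gamma
  - task 3 (Test): project_id=1 -> matches Atlas
  - task 4 (Design): project_id=1 -> matches Atlas
  - task 5 (Document): project_id=3 -> matches Vega
  - task 6 (Setup): project_id=5 -> matches Helix
  - task 7 (Review): project_id=NULL, no match -> kept with NULL
  - task 8 (Plan): project_id=6 -> matches Gamma
  - task 9 (Research): project_id=5 -> matches Helix
All 9 rows appear; 2 have NULL project.

SQL:
SELECT a.name, b.name AS project
FROM tasks a
LEFT JOIN projects b ON a.project_id = b.id

Result:
name     | project
---------+--------
Refactor | NULL   
Train    | Gamma  
Test     | Atlas  
Design   | Atlas  
Document | Vega   
Setup    | Helix  
Review   | NULL   
Plan     | Gamma  
Research | Helix  


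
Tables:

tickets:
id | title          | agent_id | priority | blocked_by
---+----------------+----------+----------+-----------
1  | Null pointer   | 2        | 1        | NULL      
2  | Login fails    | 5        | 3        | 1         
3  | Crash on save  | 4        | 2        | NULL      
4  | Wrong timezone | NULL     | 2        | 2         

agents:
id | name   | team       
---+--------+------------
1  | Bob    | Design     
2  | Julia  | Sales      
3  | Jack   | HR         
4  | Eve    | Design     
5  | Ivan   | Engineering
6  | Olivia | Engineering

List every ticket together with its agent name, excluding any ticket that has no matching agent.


INNER JOIN keeps only tickets rows whose agent_id matches an id in agents. Walk through each ticket:
  - ticket 1 (Null pointer): agent_id=2 -> matches Julia
  - ticket 2 (Login fails): agent_id=5 -> matches Ivan
  - ticket 3 (Crash on save): agent_id=4 -> matches Eve
  - ticket 4 (Wrong timezone): agent_id=NULL, no match -> dropped
So 1 of 4 rows is dropped.

SQL:
SELECT a.title, b.name AS agent
FROM tickets a
INNER JOIN agents b ON a.agent_id = b.id

Result:
title         | agent
--------------+------
Null pointer  | Julia
Login fails   | Ivan 
Crash on save | Eve  


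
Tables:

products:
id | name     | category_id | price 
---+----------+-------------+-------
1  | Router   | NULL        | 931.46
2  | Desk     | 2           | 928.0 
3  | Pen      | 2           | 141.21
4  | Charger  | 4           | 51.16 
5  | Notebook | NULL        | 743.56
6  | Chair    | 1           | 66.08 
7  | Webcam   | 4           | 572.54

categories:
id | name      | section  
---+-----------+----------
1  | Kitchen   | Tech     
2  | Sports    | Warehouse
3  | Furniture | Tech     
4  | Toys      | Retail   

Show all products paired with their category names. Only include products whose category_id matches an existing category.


INNER JOIN keeps only products rows whose category_id matches an id in categories. Walk through each product:
  - product 1 (Router): category_id=NULL, no match -> dropped
  - product 2 (Desk): category_id=2 -> matches Sports
  - product 3 (Pen): category_id=2 -> matches Sports
  - product 4 (Charger): category_id=4 -> matches Toys
  - product 5 (Notebook): category_id=NULL, no match -> dropped
  - product 6 (Chair): category_id=1 -> matches Kitchen
  - product 7 (Webcam): category_id=4 -> matches Toys
So 2 of 7 rows are dropped.

SQL:
SELECT a.name, b.name AS category
FROM products a
INNER JOIN categories b ON a.category_id = b.id

Result:
name    | category
--------+---------
Desk    | Sports  
Pen     | Sports  
Charger | Toys    
Chair   | Kitchen 
Webcam  | Toys    


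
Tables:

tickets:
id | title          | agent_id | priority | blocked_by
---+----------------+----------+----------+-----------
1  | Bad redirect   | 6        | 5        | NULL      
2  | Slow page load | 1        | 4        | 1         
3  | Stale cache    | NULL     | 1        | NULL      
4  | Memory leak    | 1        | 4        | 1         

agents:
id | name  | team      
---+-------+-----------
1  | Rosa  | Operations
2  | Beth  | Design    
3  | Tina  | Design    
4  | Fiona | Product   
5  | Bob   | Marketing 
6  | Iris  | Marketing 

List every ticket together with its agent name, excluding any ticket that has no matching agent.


INNER JOIN keeps only tickets rows whose agent_id matches an id in agents. Walk through each ticket:
  - ticket 1 (Bad redirect): agent_id=6 -> matches Iris
  - ticket 2 (Slow page load): agent_id=1 -> matches Rosa
  - ticket 3 (Stale cache): agent_id=NULL, no match -> dropped
  - ticket 4 (Memory leak): agent_id=1 -> matches Rosa
So 1 of 4 rows is dropped.

SQL:
SELECT a.title, b.name AS agent
FROM tickets a
INNER JOIN agents b ON a.agent_id = b.id

Result:
title          | agent
---------------+------
Bad redirect   | Iris 
Slow page load | Rosa 
Memory leak    | Rosa 


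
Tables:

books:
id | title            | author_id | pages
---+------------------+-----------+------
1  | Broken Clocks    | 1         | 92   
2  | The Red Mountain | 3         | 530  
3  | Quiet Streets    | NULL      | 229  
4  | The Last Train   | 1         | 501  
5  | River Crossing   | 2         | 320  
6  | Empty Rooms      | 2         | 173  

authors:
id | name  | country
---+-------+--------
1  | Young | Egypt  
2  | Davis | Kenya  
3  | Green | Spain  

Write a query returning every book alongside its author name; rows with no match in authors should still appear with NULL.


LEFT JOIN keeps every row from books (the left table); where author_id has no match in authors, the author columns become NULL. Walk through each book:
  - book 1 (Broken Clocks): author_id=1 -> matches Young
  - book 2 (The Red Mountain): author_id=3 -> matches Green
  - book 3 (Quiet Streets): author_id=NULL, no match -> kept with NULL
  - book 4 (The Last Train): author_id=1 -> matches Young
  - book 5 (River Crossing): author_id=2 -> matches Davis
  - book 6 (Empty Rooms): author_id=2 -> matches Davis
All 6 rows appear; 1 has NULL author.

SQL:
SELECT a.title, b.name AS author
FROM books a
LEFT JOIN authors b ON a.author_id = b.id

Result:
title            | author
-----------------+-------
Broken Clocks    | Young 
The Red Mountain | Green 
Quiet Streets    | NULL  
The Last Train   | Young 
River Crossing   | Davis 
Empty Rooms      | Davis 


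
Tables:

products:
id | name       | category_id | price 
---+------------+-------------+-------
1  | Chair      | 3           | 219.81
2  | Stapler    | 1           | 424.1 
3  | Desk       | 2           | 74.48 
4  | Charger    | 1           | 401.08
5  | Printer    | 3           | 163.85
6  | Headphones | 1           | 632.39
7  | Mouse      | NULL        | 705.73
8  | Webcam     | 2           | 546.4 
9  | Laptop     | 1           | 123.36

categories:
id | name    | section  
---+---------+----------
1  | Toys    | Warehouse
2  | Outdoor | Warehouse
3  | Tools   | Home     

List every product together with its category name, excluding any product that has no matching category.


INNER JOIN keeps only products rows whose category_id matches an id in categories. Walk through each product:
  - product 1 (Chair): category_id=3 -> matches Tools
  - product 2 (Stapler): category_id=1 -> matches Toys
  - product 3 (Desk): category_id=2 -> matches Outdoor
  - product 4 (Charger): category_id=1 -> matches Toys
  - product 5 (Printer): category_id=3 -> matches Tools
  - product 6 (Headphones): category_id=1 -> matches Toys
  - product 7 (Mouse): category_id=NULL, no match -> dropped
  - product 8 (Webcam): category_id=2 -> matches Outdoor
  - product 9 (Laptop): category_id=1 -> matches Toys
So 1 of 9 rows is dropped.

SQL:
SELECT a.name, b.name AS category
FROM products a
INNER JOIN categories b ON a.category_id = b.id

Result:
name       | category
-----------+---------
Chair      | Tools   
Stapler    | Toys    
Desk       | Outdoor 
Charger    | Toys    
Printer    | Tools   
Headphones | Toys    
Webcam     | Outdoor 
Laptop     | Toys    


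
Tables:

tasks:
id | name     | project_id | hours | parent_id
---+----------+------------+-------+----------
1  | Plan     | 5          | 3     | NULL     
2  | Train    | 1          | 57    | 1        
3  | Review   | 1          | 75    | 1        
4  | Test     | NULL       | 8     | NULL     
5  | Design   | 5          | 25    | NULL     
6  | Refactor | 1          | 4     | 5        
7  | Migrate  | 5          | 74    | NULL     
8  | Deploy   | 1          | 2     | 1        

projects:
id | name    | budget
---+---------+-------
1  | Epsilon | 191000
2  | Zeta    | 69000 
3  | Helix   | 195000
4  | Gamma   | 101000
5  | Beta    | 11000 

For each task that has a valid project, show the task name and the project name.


INNER JOIN keeps only tasks rows whose project_id matches an id in projects. Walk through each task:
  - task 1 (Plan): project_id=5 -> matches Beta
  - task 2 (Train): project_id=1 -> matches Epsilon
  - task 3 (Review): project_id=1 -> matches Epsilon
  - task 4 (Test): project_id=NULL, no match -> dropped
  - task 5 (Design): project_id=5 -> matches Beta
  - task 6 (Refactor): project_id=1 -> matches Epsilon
  - task 7 (Migrate): project_id=5 -> matches Beta
  - task 8 (Deploy): project_id=1 -> matches Epsilon
So 1 of 8 rows is dropped.

SQL:
SELECT a.name, b.name AS project
FROM tasks a
INNER JOIN projects b ON a.project_id = b.id

Result:
name     | project
---------+--------
Plan     | Beta   
Train    | Epsilon
Review   | Epsilon
Design   | Beta   
Refactor | Epsilon
Migrate  | Beta   
Deploy   | Epsilon


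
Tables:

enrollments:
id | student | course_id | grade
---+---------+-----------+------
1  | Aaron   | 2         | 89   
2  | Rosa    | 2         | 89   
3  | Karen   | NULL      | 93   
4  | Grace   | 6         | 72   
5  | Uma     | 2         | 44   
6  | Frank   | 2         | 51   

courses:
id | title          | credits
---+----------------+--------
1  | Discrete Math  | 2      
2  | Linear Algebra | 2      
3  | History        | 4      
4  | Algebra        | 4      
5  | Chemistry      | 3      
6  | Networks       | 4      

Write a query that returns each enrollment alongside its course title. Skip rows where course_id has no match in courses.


INNER JOIN keeps only enrollments rows whose course_id matches an id in courses. Walk through each enrollment:
  - enrollment 1 (Aaron): course_id=2 -> matches Linear Algebra
  - enrollment 2 (Rosa): course_id=2 -> matches Linear Algebra
  - enrollment 3 (Karen): course_id=NULL, no match -> dropped
  - enrollment 4 (Grace): course_id=6 -> matches Networks
  - enrollment 5 (Uma): course_id=2 -> matches Linear Algebra
  - enrollment 6 (Frank): course_id=2 -> matches Linear Algebra
So 1 of 6 rows is dropped.

SQL:
SELECT a.student, b.title AS course
FROM enrollments a
INNER JOIN courses b ON a.course_id = b.id

Result:
student | course        
--------+---------------
Aaron   | Linear Algebra
Rosa    | Linear Algebra
Grace   | Networks      
Uma     | Linear Algebra
Frank   | Linear Algebra


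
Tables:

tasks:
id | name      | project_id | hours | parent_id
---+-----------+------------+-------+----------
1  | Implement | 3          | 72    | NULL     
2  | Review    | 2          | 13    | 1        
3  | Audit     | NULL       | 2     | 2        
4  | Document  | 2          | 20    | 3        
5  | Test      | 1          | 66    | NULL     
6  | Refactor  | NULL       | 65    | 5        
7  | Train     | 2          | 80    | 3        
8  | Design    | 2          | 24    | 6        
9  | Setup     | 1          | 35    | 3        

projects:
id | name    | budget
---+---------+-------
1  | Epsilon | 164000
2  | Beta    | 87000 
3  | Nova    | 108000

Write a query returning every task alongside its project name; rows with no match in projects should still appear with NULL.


LEFT JOIN keeps every row from tasks (the left table); where project_id has no match in projects, the project columns become NULL. Walk through each task:
  - task 1 (Implement): project_id=3 -> matches Nova
  - task 2 (Review): project_id=2 -> matches Beta
  - task 3 (Audit): project_id=NULL, no match -> kept with NULL
  - task 4 (Document): project_id=2 -> matches Beta
  - task 5 (Test): project_id=1 -> matches Epsilon
  - task 6 (Refactor): project_id=NULL, no match -> kept with NULL
  - task 7 (Train): project_id=2 -> matches Beta
  - task 8 (Design): project_id=2 -> matches Beta
  - task 9 (Setup): project_id=1 -> matches Epsilon
All 9 rows appear; 2 have NULL project.

SQL:
SELECT a.name, b.name AS project
FROM tasks a
LEFT JOIN projects b ON a.project_id = b.id

Result:
name      | project
----------+--------
Implement | Nova   
Review    | Beta   
Audit     | NULL   
Document  | Beta   
Test      | Epsilon
Refactor  | NULL   
Train     | Beta   
Design    | Beta   
Setup     | Epsilon


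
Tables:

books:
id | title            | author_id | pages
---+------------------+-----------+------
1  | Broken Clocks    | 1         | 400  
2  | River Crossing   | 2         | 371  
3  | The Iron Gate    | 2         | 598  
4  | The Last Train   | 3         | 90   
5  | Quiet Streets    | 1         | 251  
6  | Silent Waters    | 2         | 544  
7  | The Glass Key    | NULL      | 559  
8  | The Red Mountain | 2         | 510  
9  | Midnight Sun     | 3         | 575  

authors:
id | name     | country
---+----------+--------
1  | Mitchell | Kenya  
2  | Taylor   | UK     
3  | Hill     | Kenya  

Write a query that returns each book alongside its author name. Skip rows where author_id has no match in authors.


INNER JOIN keeps only books rows whose author_id matches an id in authors. Walk through each book:
  - book 1 (Broken Clocks): author_id=1 -> matches Mitchell
  - book 2 (River Crossing): author_id=2 -> matches Taylor
  - book 3 (The Iron Gate): author_id=2 -> matches Taylor
  - book 4 (The Last Train): author_id=3 -> matches Hill
  - book 5 (Quiet Streets): author_id=1 -> matches Mitchell
  - book 6 (Silent Waters): author_id=2 -> matches Taylor
  - book 7 (The Glass Key): author_id=NULL, no match -> dropped
  - book 8 (The Red Mountain): author_id=2 -> matches Taylor
  - book 9 (Midnight Sun): author_id=3 -> matches Hill
So 1 of 9 rows is dropped.

SQL:
SELECT a.title, b.name AS author
FROM books a
INNER JOIN authors b ON a.author_id = b.id

Result:
title            | author  
-----------------+---------
Broken Clocks    | Mitchell
River Crossing   | Taylor  
The Iron Gate    | Taylor  
The Last Train   | Hill    
Quiet Streets    | Mitchell
Silent Waters    | Taylor  
The Red Mountain | Taylor  
Midnight Sun     | Hill    


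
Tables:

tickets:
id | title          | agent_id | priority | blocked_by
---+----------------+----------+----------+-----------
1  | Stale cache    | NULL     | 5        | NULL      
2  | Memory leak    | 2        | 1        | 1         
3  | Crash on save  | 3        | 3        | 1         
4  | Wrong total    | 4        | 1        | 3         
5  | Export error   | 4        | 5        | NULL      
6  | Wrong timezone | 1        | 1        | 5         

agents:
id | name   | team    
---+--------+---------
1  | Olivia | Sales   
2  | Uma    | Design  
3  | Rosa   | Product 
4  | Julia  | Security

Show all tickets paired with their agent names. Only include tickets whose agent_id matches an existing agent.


INNER JOIN keeps only tickets rows whose agent_id matches an id in agents. Walk through each ticket:
  - ticket 1 (Stale cache): agent_id=NULL, no match -> dropped
  - ticket 2 (Memory leak): agent_id=2 -> matches Uma
  - ticket 3 (Crash on save): agent_id=3 -> matches Rosa
  - ticket 4 (Wrong total): agent_id=4 -> matches Julia
  - ticket 5 (Export error): agent_id=4 -> matches Julia
  - ticket 6 (Wrong timezone): agent_id=1 -> matches Olivia
So 1 of 6 rows is dropped.

SQL:
SELECT a.title, b.name AS agent
FROM tickets a
INNER JOIN agents b ON a.agent_id = b.id

Result:
title          | agent 
---------------+-------
Memory leak    | Uma   
Crash on save  | Rosa  
Wrong total    | Julia 
Export error   | Julia 
Wrong timezone | Olivia
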